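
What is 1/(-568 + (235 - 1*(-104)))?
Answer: -1/229 ≈ -0.0043668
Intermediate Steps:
1/(-568 + (235 - 1*(-104))) = 1/(-568 + (235 + 104)) = 1/(-568 + 339) = 1/(-229) = -1/229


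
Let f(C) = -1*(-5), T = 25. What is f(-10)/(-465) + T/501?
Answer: 608/15531 ≈ 0.039147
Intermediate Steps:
f(C) = 5
f(-10)/(-465) + T/501 = 5/(-465) + 25/501 = 5*(-1/465) + 25*(1/501) = -1/93 + 25/501 = 608/15531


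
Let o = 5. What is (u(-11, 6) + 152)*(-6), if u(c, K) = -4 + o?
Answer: -918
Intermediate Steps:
u(c, K) = 1 (u(c, K) = -4 + 5 = 1)
(u(-11, 6) + 152)*(-6) = (1 + 152)*(-6) = 153*(-6) = -918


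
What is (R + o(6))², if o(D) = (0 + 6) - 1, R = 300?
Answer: 93025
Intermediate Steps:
o(D) = 5 (o(D) = 6 - 1 = 5)
(R + o(6))² = (300 + 5)² = 305² = 93025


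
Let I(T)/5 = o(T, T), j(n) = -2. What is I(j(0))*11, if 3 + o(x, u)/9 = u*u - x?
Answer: 1485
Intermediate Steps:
o(x, u) = -27 - 9*x + 9*u² (o(x, u) = -27 + 9*(u*u - x) = -27 + 9*(u² - x) = -27 + (-9*x + 9*u²) = -27 - 9*x + 9*u²)
I(T) = -135 - 45*T + 45*T² (I(T) = 5*(-27 - 9*T + 9*T²) = -135 - 45*T + 45*T²)
I(j(0))*11 = (-135 - 45*(-2) + 45*(-2)²)*11 = (-135 + 90 + 45*4)*11 = (-135 + 90 + 180)*11 = 135*11 = 1485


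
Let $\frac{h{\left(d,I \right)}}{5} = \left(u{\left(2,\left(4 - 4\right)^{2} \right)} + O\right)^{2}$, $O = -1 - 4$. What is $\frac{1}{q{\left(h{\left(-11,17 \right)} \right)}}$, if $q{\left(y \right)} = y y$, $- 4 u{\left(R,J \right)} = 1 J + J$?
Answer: $\frac{1}{15625} \approx 6.4 \cdot 10^{-5}$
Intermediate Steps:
$u{\left(R,J \right)} = - \frac{J}{2}$ ($u{\left(R,J \right)} = - \frac{1 J + J}{4} = - \frac{J + J}{4} = - \frac{2 J}{4} = - \frac{J}{2}$)
$O = -5$ ($O = -1 - 4 = -5$)
$h{\left(d,I \right)} = 125$ ($h{\left(d,I \right)} = 5 \left(- \frac{\left(4 - 4\right)^{2}}{2} - 5\right)^{2} = 5 \left(- \frac{0^{2}}{2} - 5\right)^{2} = 5 \left(\left(- \frac{1}{2}\right) 0 - 5\right)^{2} = 5 \left(0 - 5\right)^{2} = 5 \left(-5\right)^{2} = 5 \cdot 25 = 125$)
$q{\left(y \right)} = y^{2}$
$\frac{1}{q{\left(h{\left(-11,17 \right)} \right)}} = \frac{1}{125^{2}} = \frac{1}{15625}$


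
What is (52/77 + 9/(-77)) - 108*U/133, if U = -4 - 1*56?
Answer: 72097/1463 ≈ 49.280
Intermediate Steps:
U = -60 (U = -4 - 56 = -60)
(52/77 + 9/(-77)) - 108*U/133 = (52/77 + 9/(-77)) - (-6480)/133 = (52*(1/77) + 9*(-1/77)) - (-6480)/133 = (52/77 - 9/77) - 108*(-60/133) = 43/77 + 6480/133 = 72097/1463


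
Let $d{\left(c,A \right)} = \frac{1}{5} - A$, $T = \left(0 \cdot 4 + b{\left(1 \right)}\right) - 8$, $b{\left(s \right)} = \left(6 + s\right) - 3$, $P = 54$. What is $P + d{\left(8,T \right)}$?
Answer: $\frac{291}{5} \approx 58.2$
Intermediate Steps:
$b{\left(s \right)} = 3 + s$
$T = -4$ ($T = \left(0 \cdot 4 + \left(3 + 1\right)\right) - 8 = \left(0 + 4\right) - 8 = 4 - 8 = -4$)
$d{\left(c,A \right)} = \frac{1}{5} - A$
$P + d{\left(8,T \right)} = 54 + \left(\frac{1}{5} - -4\right) = 54 + \left(\frac{1}{5} + 4\right) = 54 + \frac{21}{5} = \frac{291}{5}$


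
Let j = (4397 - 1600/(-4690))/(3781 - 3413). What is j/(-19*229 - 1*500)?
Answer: -687451/279081264 ≈ -0.0024633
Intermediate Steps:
j = 2062353/172592 (j = (4397 - 1600*(-1/4690))/368 = (4397 + 160/469)*(1/368) = (2062353/469)*(1/368) = 2062353/172592 ≈ 11.949)
j/(-19*229 - 1*500) = 2062353/(172592*(-19*229 - 1*500)) = 2062353/(172592*(-4351 - 500)) = (2062353/172592)/(-4851) = (2062353/172592)*(-1/4851) = -687451/279081264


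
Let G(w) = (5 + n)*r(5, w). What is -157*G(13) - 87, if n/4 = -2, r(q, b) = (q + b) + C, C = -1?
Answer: 7920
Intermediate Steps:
r(q, b) = -1 + b + q (r(q, b) = (q + b) - 1 = (b + q) - 1 = -1 + b + q)
n = -8 (n = 4*(-2) = -8)
G(w) = -12 - 3*w (G(w) = (5 - 8)*(-1 + w + 5) = -3*(4 + w) = -12 - 3*w)
-157*G(13) - 87 = -157*(-12 - 3*13) - 87 = -157*(-12 - 39) - 87 = -157*(-51) - 87 = 8007 - 87 = 7920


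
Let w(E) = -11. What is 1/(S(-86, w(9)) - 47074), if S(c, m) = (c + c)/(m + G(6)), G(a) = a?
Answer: -5/235198 ≈ -2.1259e-5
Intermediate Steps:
S(c, m) = 2*c/(6 + m) (S(c, m) = (c + c)/(m + 6) = (2*c)/(6 + m) = 2*c/(6 + m))
1/(S(-86, w(9)) - 47074) = 1/(2*(-86)/(6 - 11) - 47074) = 1/(2*(-86)/(-5) - 47074) = 1/(2*(-86)*(-1/5) - 47074) = 1/(172/5 - 47074) = 1/(-235198/5) = -5/235198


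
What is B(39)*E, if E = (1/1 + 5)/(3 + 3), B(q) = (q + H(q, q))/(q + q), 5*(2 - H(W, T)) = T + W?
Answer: 127/390 ≈ 0.32564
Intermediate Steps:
H(W, T) = 2 - T/5 - W/5 (H(W, T) = 2 - (T + W)/5 = 2 + (-T/5 - W/5) = 2 - T/5 - W/5)
B(q) = (2 + 3*q/5)/(2*q) (B(q) = (q + (2 - q/5 - q/5))/(q + q) = (q + (2 - 2*q/5))/((2*q)) = (2 + 3*q/5)*(1/(2*q)) = (2 + 3*q/5)/(2*q))
E = 1 (E = (1 + 5)/6 = 6*(1/6) = 1)
B(39)*E = (3/10 + 1/39)*1 = (127/390)*1 = 127/390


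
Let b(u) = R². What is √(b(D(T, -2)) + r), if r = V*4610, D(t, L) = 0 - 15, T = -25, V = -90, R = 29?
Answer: I*√414059 ≈ 643.47*I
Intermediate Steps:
D(t, L) = -15
b(u) = 841 (b(u) = 29² = 841)
r = -414900 (r = -90*4610 = -414900)
√(b(D(T, -2)) + r) = √(841 - 414900) = √(-414059) = I*√414059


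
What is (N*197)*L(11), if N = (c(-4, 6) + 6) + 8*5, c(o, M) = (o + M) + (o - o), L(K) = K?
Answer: 104016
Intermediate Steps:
c(o, M) = M + o (c(o, M) = (M + o) + 0 = M + o)
N = 48 (N = ((6 - 4) + 6) + 8*5 = (2 + 6) + 40 = 8 + 40 = 48)
(N*197)*L(11) = (48*197)*11 = 9456*11 = 104016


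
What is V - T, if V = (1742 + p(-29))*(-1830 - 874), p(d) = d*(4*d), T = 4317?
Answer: -13810941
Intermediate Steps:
p(d) = 4*d²
V = -13806624 (V = (1742 + 4*(-29)²)*(-1830 - 874) = (1742 + 4*841)*(-2704) = (1742 + 3364)*(-2704) = 5106*(-2704) = -13806624)
V - T = -13806624 - 1*4317 = -13806624 - 4317 = -13810941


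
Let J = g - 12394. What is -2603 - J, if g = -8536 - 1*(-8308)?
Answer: 10019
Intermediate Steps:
g = -228 (g = -8536 + 8308 = -228)
J = -12622 (J = -228 - 12394 = -12622)
-2603 - J = -2603 - 1*(-12622) = -2603 + 12622 = 10019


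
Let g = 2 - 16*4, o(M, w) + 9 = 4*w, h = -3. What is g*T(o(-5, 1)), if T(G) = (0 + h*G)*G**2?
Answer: -23250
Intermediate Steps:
o(M, w) = -9 + 4*w
T(G) = -3*G**3 (T(G) = (0 - 3*G)*G**2 = (-3*G)*G**2 = -3*G**3)
g = -62 (g = 2 - 64 = -62)
g*T(o(-5, 1)) = -(-186)*(-9 + 4*1)**3 = -(-186)*(-9 + 4)**3 = -(-186)*(-5)**3 = -(-186)*(-125) = -62*375 = -23250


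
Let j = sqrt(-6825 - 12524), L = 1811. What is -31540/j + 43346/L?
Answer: 43346/1811 + 31540*I*sqrt(19349)/19349 ≈ 23.935 + 226.74*I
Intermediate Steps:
j = I*sqrt(19349) (j = sqrt(-19349) = I*sqrt(19349) ≈ 139.1*I)
-31540/j + 43346/L = -31540*(-I*sqrt(19349)/19349) + 43346/1811 = -(-31540)*I*sqrt(19349)/19349 + 43346*(1/1811) = 31540*I*sqrt(19349)/19349 + 43346/1811 = 43346/1811 + 31540*I*sqrt(19349)/19349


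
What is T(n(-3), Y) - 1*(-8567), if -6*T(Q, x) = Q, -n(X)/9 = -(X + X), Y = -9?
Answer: 8576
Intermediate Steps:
n(X) = 18*X (n(X) = -(-9)*(X + X) = -(-9)*2*X = -(-18)*X = 18*X)
T(Q, x) = -Q/6
T(n(-3), Y) - 1*(-8567) = -3*(-3) - 1*(-8567) = -⅙*(-54) + 8567 = 9 + 8567 = 8576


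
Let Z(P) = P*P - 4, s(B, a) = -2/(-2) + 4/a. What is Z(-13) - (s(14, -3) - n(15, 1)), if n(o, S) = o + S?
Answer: 544/3 ≈ 181.33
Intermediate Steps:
s(B, a) = 1 + 4/a (s(B, a) = -2*(-½) + 4/a = 1 + 4/a)
Z(P) = -4 + P² (Z(P) = P² - 4 = -4 + P²)
n(o, S) = S + o
Z(-13) - (s(14, -3) - n(15, 1)) = (-4 + (-13)²) - ((4 - 3)/(-3) - (1 + 15)) = (-4 + 169) - (-⅓*1 - 1*16) = 165 - (-⅓ - 16) = 165 - 1*(-49/3) = 165 + 49/3 = 544/3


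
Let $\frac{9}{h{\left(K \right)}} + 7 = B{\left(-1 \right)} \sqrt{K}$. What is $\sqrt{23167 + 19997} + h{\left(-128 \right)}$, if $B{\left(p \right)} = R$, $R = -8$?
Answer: $- \frac{21}{2747} + 6 \sqrt{1199} + \frac{192 i \sqrt{2}}{2747} \approx 207.75 + 0.098846 i$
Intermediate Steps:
$B{\left(p \right)} = -8$
$h{\left(K \right)} = \frac{9}{-7 - 8 \sqrt{K}}$
$\sqrt{23167 + 19997} + h{\left(-128 \right)} = \sqrt{23167 + 19997} + \frac{9}{-7 - 8 \sqrt{-128}} = \sqrt{43164} + \frac{9}{-7 - 8 \cdot 8 i \sqrt{2}} = 6 \sqrt{1199} + \frac{9}{-7 - 64 i \sqrt{2}}$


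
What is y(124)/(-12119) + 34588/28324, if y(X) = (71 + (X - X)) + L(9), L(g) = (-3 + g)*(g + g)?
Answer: 103525494/85814639 ≈ 1.2064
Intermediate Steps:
L(g) = 2*g*(-3 + g) (L(g) = (-3 + g)*(2*g) = 2*g*(-3 + g))
y(X) = 179 (y(X) = (71 + (X - X)) + 2*9*(-3 + 9) = (71 + 0) + 2*9*6 = 71 + 108 = 179)
y(124)/(-12119) + 34588/28324 = 179/(-12119) + 34588/28324 = 179*(-1/12119) + 34588*(1/28324) = -179/12119 + 8647/7081 = 103525494/85814639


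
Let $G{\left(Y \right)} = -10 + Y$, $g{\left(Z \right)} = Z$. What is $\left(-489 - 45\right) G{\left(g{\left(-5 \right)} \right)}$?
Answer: $8010$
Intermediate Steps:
$\left(-489 - 45\right) G{\left(g{\left(-5 \right)} \right)} = \left(-489 - 45\right) \left(-10 - 5\right) = \left(-534\right) \left(-15\right) = 8010$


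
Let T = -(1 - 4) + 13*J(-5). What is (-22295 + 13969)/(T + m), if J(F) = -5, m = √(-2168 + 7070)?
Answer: -11222/23 - 181*√4902/23 ≈ -1038.9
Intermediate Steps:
m = √4902 ≈ 70.014
T = -62 (T = -(1 - 4) + 13*(-5) = -1*(-3) - 65 = 3 - 65 = -62)
(-22295 + 13969)/(T + m) = (-22295 + 13969)/(-62 + √4902) = -8326/(-62 + √4902)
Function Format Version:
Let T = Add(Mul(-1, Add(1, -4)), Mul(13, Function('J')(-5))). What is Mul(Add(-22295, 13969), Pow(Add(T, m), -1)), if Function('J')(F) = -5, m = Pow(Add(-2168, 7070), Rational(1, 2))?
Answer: Add(Rational(-11222, 23), Mul(Rational(-181, 23), Pow(4902, Rational(1, 2)))) ≈ -1038.9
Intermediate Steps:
m = Pow(4902, Rational(1, 2)) ≈ 70.014
T = -62 (T = Add(Mul(-1, Add(1, -4)), Mul(13, -5)) = Add(Mul(-1, -3), -65) = Add(3, -65) = -62)
Mul(Add(-22295, 13969), Pow(Add(T, m), -1)) = Mul(Add(-22295, 13969), Pow(Add(-62, Pow(4902, Rational(1, 2))), -1)) = Mul(-8326, Pow(Add(-62, Pow(4902, Rational(1, 2))), -1))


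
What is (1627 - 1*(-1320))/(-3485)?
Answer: -2947/3485 ≈ -0.84562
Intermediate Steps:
(1627 - 1*(-1320))/(-3485) = (1627 + 1320)*(-1/3485) = 2947*(-1/3485) = -2947/3485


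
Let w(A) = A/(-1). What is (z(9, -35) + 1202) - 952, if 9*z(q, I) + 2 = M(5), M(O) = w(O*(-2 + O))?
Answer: 2233/9 ≈ 248.11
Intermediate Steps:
w(A) = -A (w(A) = A*(-1) = -A)
M(O) = -O*(-2 + O)
z(q, I) = -17/9 (z(q, I) = -2/9 + (5*(2 - 1*5))/9 = -2/9 + (5*(2 - 5))/9 = -2/9 + (5*(-3))/9 = -2/9 + (⅑)*(-15) = -2/9 - 5/3 = -17/9)
(z(9, -35) + 1202) - 952 = (-17/9 + 1202) - 952 = 10801/9 - 952 = 2233/9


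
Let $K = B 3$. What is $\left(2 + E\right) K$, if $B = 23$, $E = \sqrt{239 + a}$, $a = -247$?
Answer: $138 + 138 i \sqrt{2} \approx 138.0 + 195.16 i$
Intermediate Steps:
$E = 2 i \sqrt{2}$ ($E = \sqrt{239 - 247} = \sqrt{-8} = 2 i \sqrt{2} \approx 2.8284 i$)
$K = 69$ ($K = 23 \cdot 3 = 69$)
$\left(2 + E\right) K = \left(2 + 2 i \sqrt{2}\right) 69 = 138 + 138 i \sqrt{2}$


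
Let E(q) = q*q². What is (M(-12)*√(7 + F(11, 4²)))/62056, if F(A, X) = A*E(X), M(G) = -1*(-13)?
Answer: 39*√5007/62056 ≈ 0.044470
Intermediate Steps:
M(G) = 13
E(q) = q³
F(A, X) = A*X³
(M(-12)*√(7 + F(11, 4²)))/62056 = (13*√(7 + 11*(4²)³))/62056 = (13*√(7 + 11*16³))*(1/62056) = (13*√(7 + 11*4096))*(1/62056) = (13*√(7 + 45056))*(1/62056) = (13*√45063)*(1/62056) = (13*(3*√5007))*(1/62056) = (39*√5007)*(1/62056) = 39*√5007/62056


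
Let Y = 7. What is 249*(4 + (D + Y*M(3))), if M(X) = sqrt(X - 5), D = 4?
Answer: 1992 + 1743*I*sqrt(2) ≈ 1992.0 + 2465.0*I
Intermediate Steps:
M(X) = sqrt(-5 + X)
249*(4 + (D + Y*M(3))) = 249*(4 + (4 + 7*sqrt(-5 + 3))) = 249*(4 + (4 + 7*sqrt(-2))) = 249*(4 + (4 + 7*(I*sqrt(2)))) = 249*(4 + (4 + 7*I*sqrt(2))) = 249*(8 + 7*I*sqrt(2)) = 1992 + 1743*I*sqrt(2)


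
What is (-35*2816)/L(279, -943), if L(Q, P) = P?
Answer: 98560/943 ≈ 104.52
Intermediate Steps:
(-35*2816)/L(279, -943) = -35*2816/(-943) = -98560*(-1/943) = 98560/943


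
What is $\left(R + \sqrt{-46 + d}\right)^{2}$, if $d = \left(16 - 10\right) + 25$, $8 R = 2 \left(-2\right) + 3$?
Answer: $\frac{\left(1 - 8 i \sqrt{15}\right)^{2}}{64} \approx -14.984 - 0.96825 i$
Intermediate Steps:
$R = - \frac{1}{8}$ ($R = \frac{2 \left(-2\right) + 3}{8} = \frac{-4 + 3}{8} = \frac{1}{8} \left(-1\right) = - \frac{1}{8} \approx -0.125$)
$d = 31$ ($d = 6 + 25 = 31$)
$\left(R + \sqrt{-46 + d}\right)^{2} = \left(- \frac{1}{8} + \sqrt{-46 + 31}\right)^{2} = \left(- \frac{1}{8} + \sqrt{-15}\right)^{2} = \left(- \frac{1}{8} + i \sqrt{15}\right)^{2}$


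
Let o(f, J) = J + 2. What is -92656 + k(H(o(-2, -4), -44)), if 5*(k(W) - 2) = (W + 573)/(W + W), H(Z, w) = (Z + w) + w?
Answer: -27796361/300 ≈ -92655.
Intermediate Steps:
o(f, J) = 2 + J
H(Z, w) = Z + 2*w
k(W) = 2 + (573 + W)/(10*W) (k(W) = 2 + ((W + 573)/(W + W))/5 = 2 + ((573 + W)/((2*W)))/5 = 2 + ((573 + W)*(1/(2*W)))/5 = 2 + ((573 + W)/(2*W))/5 = 2 + (573 + W)/(10*W))
-92656 + k(H(o(-2, -4), -44)) = -92656 + 3*(191 + 7*((2 - 4) + 2*(-44)))/(10*((2 - 4) + 2*(-44))) = -92656 + 3*(191 + 7*(-2 - 88))/(10*(-2 - 88)) = -92656 + (3/10)*(191 + 7*(-90))/(-90) = -92656 + (3/10)*(-1/90)*(191 - 630) = -92656 + (3/10)*(-1/90)*(-439) = -92656 + 439/300 = -27796361/300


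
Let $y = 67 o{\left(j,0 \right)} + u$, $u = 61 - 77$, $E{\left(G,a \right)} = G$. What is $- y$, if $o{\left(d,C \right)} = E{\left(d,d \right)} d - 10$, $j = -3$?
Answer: $83$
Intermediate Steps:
$o{\left(d,C \right)} = -10 + d^{2}$ ($o{\left(d,C \right)} = d d - 10 = d^{2} - 10 = -10 + d^{2}$)
$u = -16$ ($u = 61 - 77 = -16$)
$y = -83$ ($y = 67 \left(-10 + \left(-3\right)^{2}\right) - 16 = 67 \left(-10 + 9\right) - 16 = 67 \left(-1\right) - 16 = -67 - 16 = -83$)
$- y = \left(-1\right) \left(-83\right) = 83$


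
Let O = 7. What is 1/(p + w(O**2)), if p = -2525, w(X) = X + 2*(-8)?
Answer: -1/2492 ≈ -0.00040128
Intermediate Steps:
w(X) = -16 + X (w(X) = X - 16 = -16 + X)
1/(p + w(O**2)) = 1/(-2525 + (-16 + 7**2)) = 1/(-2525 + (-16 + 49)) = 1/(-2525 + 33) = 1/(-2492) = -1/2492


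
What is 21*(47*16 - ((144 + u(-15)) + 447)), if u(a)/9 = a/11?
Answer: 40026/11 ≈ 3638.7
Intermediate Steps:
u(a) = 9*a/11 (u(a) = 9*(a/11) = 9*a/11)
21*(47*16 - ((144 + u(-15)) + 447)) = 21*(47*16 - ((144 + (9/11)*(-15)) + 447)) = 21*(752 - ((144 - 135/11) + 447)) = 21*(752 - (1449/11 + 447)) = 21*(752 - 1*6366/11) = 21*(752 - 6366/11) = 21*(1906/11) = 40026/11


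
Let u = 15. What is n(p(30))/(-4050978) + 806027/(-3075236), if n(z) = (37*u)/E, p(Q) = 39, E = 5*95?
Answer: -51699019594961/197247128529460 ≈ -0.26210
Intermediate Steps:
E = 475
n(z) = 111/95 (n(z) = (37*15)/475 = 555*(1/475) = 111/95)
n(p(30))/(-4050978) + 806027/(-3075236) = (111/95)/(-4050978) + 806027/(-3075236) = (111/95)*(-1/4050978) + 806027*(-1/3075236) = -37/128280970 - 806027/3075236 = -51699019594961/197247128529460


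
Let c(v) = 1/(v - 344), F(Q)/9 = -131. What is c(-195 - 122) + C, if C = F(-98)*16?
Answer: -12469105/661 ≈ -18864.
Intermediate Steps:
F(Q) = -1179 (F(Q) = 9*(-131) = -1179)
C = -18864 (C = -1179*16 = -18864)
c(v) = 1/(-344 + v)
c(-195 - 122) + C = 1/(-344 + (-195 - 122)) - 18864 = 1/(-344 - 317) - 18864 = 1/(-661) - 18864 = -1/661 - 18864 = -12469105/661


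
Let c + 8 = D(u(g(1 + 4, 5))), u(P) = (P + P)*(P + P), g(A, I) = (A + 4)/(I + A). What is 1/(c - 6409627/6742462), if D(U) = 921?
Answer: 6742462/6149458179 ≈ 0.0010964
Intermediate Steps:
g(A, I) = (4 + A)/(A + I)
u(P) = 4*P**2 (u(P) = (2*P)*(2*P) = 4*P**2)
c = 913 (c = -8 + 921 = 913)
1/(c - 6409627/6742462) = 1/(913 - 6409627/6742462) = 1/(6149458179/6742462) = 6742462/6149458179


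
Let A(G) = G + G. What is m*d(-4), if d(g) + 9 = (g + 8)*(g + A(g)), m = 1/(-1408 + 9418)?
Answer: -19/2670 ≈ -0.0071161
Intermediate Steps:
A(G) = 2*G
m = 1/8010 ≈ 0.00012484
d(g) = -9 + 3*g*(8 + g) (d(g) = -9 + (g + 8)*(g + 2*g) = -9 + (8 + g)*(3*g) = -9 + 3*g*(8 + g))
m*d(-4) = (-9 + 3*(-4)**2 + 24*(-4))/8010 = (-9 + 3*16 - 96)/8010 = (-9 + 48 - 96)/8010 = (1/8010)*(-57) = -19/2670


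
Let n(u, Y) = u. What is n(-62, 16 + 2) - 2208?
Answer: -2270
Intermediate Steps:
n(-62, 16 + 2) - 2208 = -62 - 2208 = -2270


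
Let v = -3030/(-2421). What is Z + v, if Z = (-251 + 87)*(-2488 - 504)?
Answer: 395986226/807 ≈ 4.9069e+5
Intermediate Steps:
Z = 490688 (Z = -164*(-2992) = 490688)
v = 1010/807 (v = -3030*(-1/2421) = 1010/807 ≈ 1.2515)
Z + v = 490688 + 1010/807 = 395986226/807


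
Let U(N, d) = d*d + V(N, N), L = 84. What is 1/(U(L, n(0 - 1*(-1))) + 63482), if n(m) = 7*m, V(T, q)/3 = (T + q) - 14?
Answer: 1/63993 ≈ 1.5627e-5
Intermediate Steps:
V(T, q) = -42 + 3*T + 3*q (V(T, q) = 3*((T + q) - 14) = 3*(-14 + T + q) = -42 + 3*T + 3*q)
U(N, d) = -42 + d² + 6*N (U(N, d) = d*d + (-42 + 3*N + 3*N) = d² + (-42 + 6*N) = -42 + d² + 6*N)
1/(U(L, n(0 - 1*(-1))) + 63482) = 1/((-42 + (7*(0 - 1*(-1)))² + 6*84) + 63482) = 1/((-42 + (7*(0 + 1))² + 504) + 63482) = 1/((-42 + (7*1)² + 504) + 63482) = 1/((-42 + 7² + 504) + 63482) = 1/((-42 + 49 + 504) + 63482) = 1/(511 + 63482) = 1/63993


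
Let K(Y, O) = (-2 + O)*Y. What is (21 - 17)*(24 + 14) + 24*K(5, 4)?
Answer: 392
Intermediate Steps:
K(Y, O) = Y*(-2 + O)
(21 - 17)*(24 + 14) + 24*K(5, 4) = (21 - 17)*(24 + 14) + 24*(5*(-2 + 4)) = 4*38 + 24*(5*2) = 152 + 24*10 = 152 + 240 = 392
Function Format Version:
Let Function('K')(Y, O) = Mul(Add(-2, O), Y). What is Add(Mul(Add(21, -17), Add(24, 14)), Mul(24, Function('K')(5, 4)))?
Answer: 392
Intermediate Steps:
Function('K')(Y, O) = Mul(Y, Add(-2, O))
Add(Mul(Add(21, -17), Add(24, 14)), Mul(24, Function('K')(5, 4))) = Add(Mul(Add(21, -17), Add(24, 14)), Mul(24, Mul(5, Add(-2, 4)))) = Add(Mul(4, 38), Mul(24, Mul(5, 2))) = Add(152, Mul(24, 10)) = Add(152, 240) = 392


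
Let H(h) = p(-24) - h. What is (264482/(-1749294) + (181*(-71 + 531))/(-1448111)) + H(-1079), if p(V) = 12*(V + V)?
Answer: 636828405977980/1266585941817 ≈ 502.79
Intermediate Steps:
p(V) = 24*V (p(V) = 12*(2*V) = 24*V)
H(h) = -576 - h (H(h) = 24*(-24) - h = -576 - h)
(264482/(-1749294) + (181*(-71 + 531))/(-1448111)) + H(-1079) = (264482/(-1749294) + (181*(-71 + 531))/(-1448111)) + (-576 - 1*(-1079)) = (264482*(-1/1749294) + (181*460)*(-1/1448111)) + (-576 + 1079) = (-132241/874647 + 83260*(-1/1448111)) + 503 = (-132241/874647 - 83260/1448111) + 503 = -264322755971/1266585941817 + 503 = 636828405977980/1266585941817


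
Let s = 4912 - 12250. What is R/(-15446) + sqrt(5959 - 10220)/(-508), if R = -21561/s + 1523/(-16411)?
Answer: -114220599/620022612476 - I*sqrt(4261)/508 ≈ -0.00018422 - 0.1285*I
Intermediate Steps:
s = -7338
R = 114220599/40141306 (R = -21561/(-7338) + 1523/(-16411) = -21561*(-1/7338) + 1523*(-1/16411) = 7187/2446 - 1523/16411 = 114220599/40141306 ≈ 2.8455)
R/(-15446) + sqrt(5959 - 10220)/(-508) = (114220599/40141306)/(-15446) + sqrt(5959 - 10220)/(-508) = (114220599/40141306)*(-1/15446) + sqrt(-4261)*(-1/508) = -114220599/620022612476 + (I*sqrt(4261))*(-1/508) = -114220599/620022612476 - I*sqrt(4261)/508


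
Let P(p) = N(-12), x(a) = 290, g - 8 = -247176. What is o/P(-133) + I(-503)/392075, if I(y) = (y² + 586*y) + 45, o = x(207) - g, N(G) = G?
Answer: -16170432633/784150 ≈ -20622.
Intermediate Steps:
g = -247168 (g = 8 - 247176 = -247168)
P(p) = -12
o = 247458 (o = 290 - 1*(-247168) = 290 + 247168 = 247458)
I(y) = 45 + y² + 586*y
o/P(-133) + I(-503)/392075 = 247458/(-12) + (45 + (-503)² + 586*(-503))/392075 = 247458*(-1/12) + (45 + 253009 - 294758)*(1/392075) = -41243/2 - 41704*1/392075 = -41243/2 - 41704/392075 = -16170432633/784150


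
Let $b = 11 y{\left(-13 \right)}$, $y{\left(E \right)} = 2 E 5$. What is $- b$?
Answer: $1430$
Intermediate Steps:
$y{\left(E \right)} = 10 E$
$b = -1430$ ($b = 11 \cdot 10 \left(-13\right) = 11 \left(-130\right) = -1430$)
$- b = \left(-1\right) \left(-1430\right) = 1430$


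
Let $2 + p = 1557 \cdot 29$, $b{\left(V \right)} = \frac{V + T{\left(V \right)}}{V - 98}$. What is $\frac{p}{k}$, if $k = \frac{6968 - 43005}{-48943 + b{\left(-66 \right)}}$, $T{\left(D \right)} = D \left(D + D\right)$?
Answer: $\frac{181400869999}{2955034} \approx 61387.0$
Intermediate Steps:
$T{\left(D \right)} = 2 D^{2}$ ($T{\left(D \right)} = D 2 D = 2 D^{2}$)
$b{\left(V \right)} = \frac{V + 2 V^{2}}{-98 + V}$ ($b{\left(V \right)} = \frac{V + 2 V^{2}}{V - 98} = \frac{V + 2 V^{2}}{-98 + V}$)
$k = \frac{2955034}{4017649}$ ($k = \frac{6968 - 43005}{-48943 - \frac{66 \left(1 + 2 \left(-66\right)\right)}{-98 - 66}} = - \frac{36037}{-48943 - \frac{66 \left(1 - 132\right)}{-164}} = - \frac{36037}{-48943 - \left(- \frac{33}{82}\right) \left(-131\right)} = - \frac{36037}{-48943 - \frac{4323}{82}} = - \frac{36037}{- \frac{4017649}{82}} = \left(-36037\right) \left(- \frac{82}{4017649}\right) = \frac{2955034}{4017649} \approx 0.73551$)
$p = 45151$ ($p = -2 + 1557 \cdot 29 = -2 + 45153 = 45151$)
$\frac{p}{k} = \frac{45151}{\frac{2955034}{4017649}} = 45151 \cdot \frac{4017649}{2955034} = \frac{181400869999}{2955034}$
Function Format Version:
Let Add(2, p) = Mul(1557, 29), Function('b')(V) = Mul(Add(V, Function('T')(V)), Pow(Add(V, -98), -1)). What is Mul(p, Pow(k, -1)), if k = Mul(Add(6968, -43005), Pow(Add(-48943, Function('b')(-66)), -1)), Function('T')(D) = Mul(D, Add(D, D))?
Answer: Rational(181400869999, 2955034) ≈ 61387.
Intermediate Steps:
Function('T')(D) = Mul(2, Pow(D, 2)) (Function('T')(D) = Mul(D, Mul(2, D)) = Mul(2, Pow(D, 2)))
Function('b')(V) = Mul(Pow(Add(-98, V), -1), Add(V, Mul(2, Pow(V, 2)))) (Function('b')(V) = Mul(Add(V, Mul(2, Pow(V, 2))), Pow(Add(V, -98), -1)) = Mul(Add(V, Mul(2, Pow(V, 2))), Pow(Add(-98, V), -1)) = Mul(Pow(Add(-98, V), -1), Add(V, Mul(2, Pow(V, 2)))))
k = Rational(2955034, 4017649) (k = Mul(Add(6968, -43005), Pow(Add(-48943, Mul(-66, Pow(Add(-98, -66), -1), Add(1, Mul(2, -66)))), -1)) = Mul(-36037, Pow(Add(-48943, Mul(-66, Pow(-164, -1), Add(1, -132))), -1)) = Mul(-36037, Pow(Add(-48943, Mul(-66, Rational(-1, 164), -131)), -1)) = Mul(-36037, Pow(Add(-48943, Rational(-4323, 82)), -1)) = Mul(-36037, Pow(Rational(-4017649, 82), -1)) = Mul(-36037, Rational(-82, 4017649)) = Rational(2955034, 4017649) ≈ 0.73551)
p = 45151 (p = Add(-2, Mul(1557, 29)) = Add(-2, 45153) = 45151)
Mul(p, Pow(k, -1)) = Mul(45151, Pow(Rational(2955034, 4017649), -1)) = Mul(45151, Rational(4017649, 2955034)) = Rational(181400869999, 2955034)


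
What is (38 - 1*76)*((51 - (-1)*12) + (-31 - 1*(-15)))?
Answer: -1786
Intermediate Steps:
(38 - 1*76)*((51 - (-1)*12) + (-31 - 1*(-15))) = (38 - 76)*((51 - 1*(-12)) + (-31 + 15)) = -38*((51 + 12) - 16) = -38*(63 - 16) = -38*47 = -1786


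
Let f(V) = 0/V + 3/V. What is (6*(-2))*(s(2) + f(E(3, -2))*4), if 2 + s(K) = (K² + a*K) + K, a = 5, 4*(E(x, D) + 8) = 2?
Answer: -744/5 ≈ -148.80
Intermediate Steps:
E(x, D) = -15/2 (E(x, D) = -8 + (¼)*2 = -8 + ½ = -15/2)
f(V) = 3/V (f(V) = 0 + 3/V = 3/V)
s(K) = -2 + K² + 6*K (s(K) = -2 + ((K² + 5*K) + K) = -2 + (K² + 6*K) = -2 + K² + 6*K)
(6*(-2))*(s(2) + f(E(3, -2))*4) = (6*(-2))*((-2 + 2² + 6*2) + (3/(-15/2))*4) = -12*((-2 + 4 + 12) + (3*(-2/15))*4) = -12*(14 - ⅖*4) = -12*(14 - 8/5) = -12*62/5 = -744/5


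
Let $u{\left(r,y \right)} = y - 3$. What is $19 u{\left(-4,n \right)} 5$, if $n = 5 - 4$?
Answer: $-190$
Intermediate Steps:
$n = 1$
$u{\left(r,y \right)} = -3 + y$
$19 u{\left(-4,n \right)} 5 = 19 \left(-3 + 1\right) 5 = 19 \left(-2\right) 5 = \left(-38\right) 5 = -190$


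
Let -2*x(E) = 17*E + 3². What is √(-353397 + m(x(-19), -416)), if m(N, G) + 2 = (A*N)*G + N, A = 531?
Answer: I*√35033914 ≈ 5918.9*I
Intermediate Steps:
x(E) = -9/2 - 17*E/2 (x(E) = -(17*E + 3²)/2 = -(17*E + 9)/2 = -(9 + 17*E)/2 = -9/2 - 17*E/2)
m(N, G) = -2 + N + 531*G*N (m(N, G) = -2 + ((531*N)*G + N) = -2 + (531*G*N + N) = -2 + (N + 531*G*N) = -2 + N + 531*G*N)
√(-353397 + m(x(-19), -416)) = √(-353397 + (-2 + (-9/2 - 17/2*(-19)) + 531*(-416)*(-9/2 - 17/2*(-19)))) = √(-353397 + (-2 + (-9/2 + 323/2) + 531*(-416)*(-9/2 + 323/2))) = √(-353397 + (-2 + 157 + 531*(-416)*157)) = √(-353397 + (-2 + 157 - 34680672)) = √(-353397 - 34680517) = √(-35033914) = I*√35033914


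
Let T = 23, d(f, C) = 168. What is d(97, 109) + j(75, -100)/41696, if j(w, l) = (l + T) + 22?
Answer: 7004873/41696 ≈ 168.00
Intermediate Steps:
j(w, l) = 45 + l (j(w, l) = (l + 23) + 22 = (23 + l) + 22 = 45 + l)
d(97, 109) + j(75, -100)/41696 = 168 + (45 - 100)/41696 = 168 - 55*1/41696 = 168 - 55/41696 = 7004873/41696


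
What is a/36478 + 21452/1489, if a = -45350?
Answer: 357499953/27157871 ≈ 13.164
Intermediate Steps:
a/36478 + 21452/1489 = -45350/36478 + 21452/1489 = -45350*1/36478 + 21452*(1/1489) = -22675/18239 + 21452/1489 = 357499953/27157871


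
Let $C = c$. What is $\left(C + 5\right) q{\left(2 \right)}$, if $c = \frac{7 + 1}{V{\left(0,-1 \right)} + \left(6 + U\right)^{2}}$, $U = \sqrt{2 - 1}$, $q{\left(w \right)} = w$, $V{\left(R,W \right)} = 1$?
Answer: $\frac{258}{25} \approx 10.32$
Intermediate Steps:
$U = 1$ ($U = \sqrt{1} = 1$)
$c = \frac{4}{25}$ ($c = \frac{7 + 1}{1 + \left(6 + 1\right)^{2}} = \frac{8}{1 + 7^{2}} = \frac{8}{1 + 49} = \frac{8}{50} = 8 \cdot \frac{1}{50} = \frac{4}{25} \approx 0.16$)
$C = \frac{4}{25} \approx 0.16$
$\left(C + 5\right) q{\left(2 \right)} = \left(\frac{4}{25} + 5\right) 2 = \frac{129}{25} \cdot 2 = \frac{258}{25}$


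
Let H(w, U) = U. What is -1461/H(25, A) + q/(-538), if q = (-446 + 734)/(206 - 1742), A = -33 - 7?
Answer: 1572051/43040 ≈ 36.525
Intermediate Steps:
A = -40
q = -3/16 (q = 288/(-1536) = 288*(-1/1536) = -3/16 ≈ -0.18750)
-1461/H(25, A) + q/(-538) = -1461/(-40) - 3/16/(-538) = -1461*(-1/40) - 3/16*(-1/538) = 1461/40 + 3/8608 = 1572051/43040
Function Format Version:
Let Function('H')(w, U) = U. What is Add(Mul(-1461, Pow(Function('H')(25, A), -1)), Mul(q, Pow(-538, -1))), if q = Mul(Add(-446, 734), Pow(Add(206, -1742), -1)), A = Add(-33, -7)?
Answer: Rational(1572051, 43040) ≈ 36.525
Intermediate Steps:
A = -40
q = Rational(-3, 16) (q = Mul(288, Pow(-1536, -1)) = Mul(288, Rational(-1, 1536)) = Rational(-3, 16) ≈ -0.18750)
Add(Mul(-1461, Pow(Function('H')(25, A), -1)), Mul(q, Pow(-538, -1))) = Add(Mul(-1461, Pow(-40, -1)), Mul(Rational(-3, 16), Pow(-538, -1))) = Add(Mul(-1461, Rational(-1, 40)), Mul(Rational(-3, 16), Rational(-1, 538))) = Add(Rational(1461, 40), Rational(3, 8608)) = Rational(1572051, 43040)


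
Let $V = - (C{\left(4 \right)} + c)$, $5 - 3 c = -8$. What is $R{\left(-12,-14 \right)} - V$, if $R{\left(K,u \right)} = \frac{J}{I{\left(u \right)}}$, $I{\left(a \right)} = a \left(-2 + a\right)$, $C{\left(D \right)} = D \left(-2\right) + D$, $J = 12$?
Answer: $\frac{65}{168} \approx 0.3869$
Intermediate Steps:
$c = \frac{13}{3}$ ($c = \frac{5}{3} - - \frac{8}{3} = \frac{5}{3} + \frac{8}{3} = \frac{13}{3} \approx 4.3333$)
$C{\left(D \right)} = - D$ ($C{\left(D \right)} = - 2 D + D = - D$)
$V = - \frac{1}{3}$ ($V = - (\left(-1\right) 4 + \frac{13}{3}) = - (-4 + \frac{13}{3}) = \left(-1\right) \frac{1}{3} = - \frac{1}{3} \approx -0.33333$)
$R{\left(K,u \right)} = \frac{12}{u \left(-2 + u\right)}$
$R{\left(-12,-14 \right)} - V = \frac{12}{\left(-14\right) \left(-2 - 14\right)} - - \frac{1}{3} = 12 \left(- \frac{1}{14}\right) \frac{1}{-16} + \frac{1}{3} = 12 \left(- \frac{1}{14}\right) \left(- \frac{1}{16}\right) + \frac{1}{3} = \frac{3}{56} + \frac{1}{3} = \frac{65}{168}$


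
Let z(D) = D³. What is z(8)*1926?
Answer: 986112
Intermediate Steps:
z(8)*1926 = 8³*1926 = 512*1926 = 986112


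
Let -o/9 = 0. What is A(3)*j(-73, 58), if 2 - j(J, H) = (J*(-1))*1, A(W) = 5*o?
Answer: 0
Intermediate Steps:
o = 0 (o = -9*0 = 0)
A(W) = 0 (A(W) = 5*0 = 0)
j(J, H) = 2 + J (j(J, H) = 2 - J*(-1) = 2 - (-J) = 2 - (-1)*J = 2 + J)
A(3)*j(-73, 58) = 0*(2 - 73) = 0*(-71) = 0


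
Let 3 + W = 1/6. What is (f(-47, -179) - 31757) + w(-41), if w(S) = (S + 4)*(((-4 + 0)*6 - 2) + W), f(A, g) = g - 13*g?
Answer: -171253/6 ≈ -28542.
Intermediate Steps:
W = -17/6 (W = -3 + 1/6 = -17/6 ≈ -2.8333)
f(A, g) = -12*g
w(S) = -346/3 - 173*S/6 (w(S) = (S + 4)*(((-4 + 0)*6 - 2) - 17/6) = (4 + S)*((-4*6 - 2) - 17/6) = (4 + S)*((-24 - 2) - 17/6) = (4 + S)*(-26 - 17/6) = (4 + S)*(-173/6) = -346/3 - 173*S/6)
(f(-47, -179) - 31757) + w(-41) = (-12*(-179) - 31757) + (-346/3 - 173/6*(-41)) = (2148 - 31757) + (-346/3 + 7093/6) = -29609 + 6401/6 = -171253/6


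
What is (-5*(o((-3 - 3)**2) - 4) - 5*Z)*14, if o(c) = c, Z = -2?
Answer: -2100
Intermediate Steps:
(-5*(o((-3 - 3)**2) - 4) - 5*Z)*14 = (-5*((-3 - 3)**2 - 4) - 5*(-2))*14 = (-5*((-6)**2 - 4) + 10)*14 = (-5*(36 - 4) + 10)*14 = (-5*32 + 10)*14 = (-160 + 10)*14 = -150*14 = -2100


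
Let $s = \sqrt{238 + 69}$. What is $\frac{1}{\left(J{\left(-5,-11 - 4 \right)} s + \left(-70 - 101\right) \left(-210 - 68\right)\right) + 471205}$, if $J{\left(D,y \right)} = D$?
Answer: $\frac{518743}{269094292374} + \frac{5 \sqrt{307}}{269094292374} \approx 1.9281 \cdot 10^{-6}$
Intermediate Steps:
$s = \sqrt{307} \approx 17.521$
$\frac{1}{\left(J{\left(-5,-11 - 4 \right)} s + \left(-70 - 101\right) \left(-210 - 68\right)\right) + 471205} = \frac{1}{\left(- 5 \sqrt{307} + \left(-70 - 101\right) \left(-210 - 68\right)\right) + 471205} = \frac{1}{\left(- 5 \sqrt{307} - -47538\right) + 471205} = \frac{1}{\left(- 5 \sqrt{307} + 47538\right) + 471205} = \frac{1}{\left(47538 - 5 \sqrt{307}\right) + 471205} = \frac{1}{518743 - 5 \sqrt{307}}$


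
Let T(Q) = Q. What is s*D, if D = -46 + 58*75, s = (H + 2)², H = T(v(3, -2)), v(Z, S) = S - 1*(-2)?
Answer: 17216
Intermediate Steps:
v(Z, S) = 2 + S (v(Z, S) = S + 2 = 2 + S)
H = 0 (H = 2 - 2 = 0)
s = 4 (s = (0 + 2)² = 2² = 4)
D = 4304 (D = -46 + 4350 = 4304)
s*D = 4*4304 = 17216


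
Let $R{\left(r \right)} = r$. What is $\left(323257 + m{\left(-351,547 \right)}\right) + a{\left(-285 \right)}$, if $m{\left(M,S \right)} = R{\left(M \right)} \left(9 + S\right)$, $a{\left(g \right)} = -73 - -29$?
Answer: $128057$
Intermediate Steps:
$a{\left(g \right)} = -44$ ($a{\left(g \right)} = -73 + 29 = -44$)
$m{\left(M,S \right)} = M \left(9 + S\right)$
$\left(323257 + m{\left(-351,547 \right)}\right) + a{\left(-285 \right)} = \left(323257 - 351 \left(9 + 547\right)\right) - 44 = \left(323257 - 195156\right) - 44 = 128101 - 44 = 128057$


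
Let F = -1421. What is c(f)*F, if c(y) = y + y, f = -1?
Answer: 2842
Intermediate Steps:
c(y) = 2*y
c(f)*F = (2*(-1))*(-1421) = -2*(-1421) = 2842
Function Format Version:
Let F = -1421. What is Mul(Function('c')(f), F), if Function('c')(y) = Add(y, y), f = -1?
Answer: 2842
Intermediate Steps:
Function('c')(y) = Mul(2, y)
Mul(Function('c')(f), F) = Mul(Mul(2, -1), -1421) = Mul(-2, -1421) = 2842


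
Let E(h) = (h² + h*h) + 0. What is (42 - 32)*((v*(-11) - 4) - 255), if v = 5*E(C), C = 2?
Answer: -6990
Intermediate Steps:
E(h) = 2*h² (E(h) = (h² + h²) + 0 = 2*h² + 0 = 2*h²)
v = 40 (v = 5*(2*2²) = 5*(2*4) = 5*8 = 40)
(42 - 32)*((v*(-11) - 4) - 255) = (42 - 32)*((40*(-11) - 4) - 255) = 10*((-440 - 4) - 255) = 10*(-444 - 255) = 10*(-699) = -6990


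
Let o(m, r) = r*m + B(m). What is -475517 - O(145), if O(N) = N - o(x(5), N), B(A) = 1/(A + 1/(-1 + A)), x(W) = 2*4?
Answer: -27046607/57 ≈ -4.7450e+5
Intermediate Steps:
x(W) = 8
o(m, r) = m*r + (-1 + m)/(1 + m² - m) (o(m, r) = r*m + (-1 + m)/(1 + m² - m) = m*r + (-1 + m)/(1 + m² - m))
O(N) = -7/57 - 7*N (O(N) = N - (-1 + 8 + 8*N*(1 + 8² - 1*8))/(1 + 8² - 1*8) = N - (-1 + 8 + 8*N*(1 + 64 - 8))/(1 + 64 - 8) = N - (-1 + 8 + 8*N*57)/57 = N - (-1 + 8 + 456*N)/57 = N - (7 + 456*N)/57 = N - (7/57 + 8*N) = N + (-7/57 - 8*N) = -7/57 - 7*N)
-475517 - O(145) = -475517 - (-7/57 - 7*145) = -475517 - (-7/57 - 1015) = -475517 - 1*(-57862/57) = -475517 + 57862/57 = -27046607/57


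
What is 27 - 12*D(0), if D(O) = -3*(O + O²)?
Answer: 27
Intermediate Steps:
D(O) = -3*O - 3*O²
27 - 12*D(0) = 27 - (-36)*0*(1 + 0) = 27 - (-36)*0 = 27 - 12*0 = 27 + 0 = 27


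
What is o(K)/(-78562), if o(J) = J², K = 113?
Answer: -12769/78562 ≈ -0.16253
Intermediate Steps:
o(K)/(-78562) = 113²/(-78562) = 12769*(-1/78562) = -12769/78562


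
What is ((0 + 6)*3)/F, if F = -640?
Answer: -9/320 ≈ -0.028125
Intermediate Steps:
((0 + 6)*3)/F = ((0 + 6)*3)/(-640) = (6*3)*(-1/640) = 18*(-1/640) = -9/320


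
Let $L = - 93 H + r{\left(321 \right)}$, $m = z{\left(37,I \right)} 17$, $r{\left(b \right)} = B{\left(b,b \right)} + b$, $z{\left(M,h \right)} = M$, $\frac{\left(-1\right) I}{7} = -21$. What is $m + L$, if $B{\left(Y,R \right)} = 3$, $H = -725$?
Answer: $68378$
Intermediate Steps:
$I = 147$ ($I = \left(-7\right) \left(-21\right) = 147$)
$r{\left(b \right)} = 3 + b$
$m = 629$ ($m = 37 \cdot 17 = 629$)
$L = 67749$ ($L = \left(-93\right) \left(-725\right) + \left(3 + 321\right) = 67425 + 324 = 67749$)
$m + L = 629 + 67749 = 68378$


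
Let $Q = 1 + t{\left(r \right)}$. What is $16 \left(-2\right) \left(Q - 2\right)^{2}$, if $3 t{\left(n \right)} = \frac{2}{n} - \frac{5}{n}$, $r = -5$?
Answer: $- \frac{512}{25} \approx -20.48$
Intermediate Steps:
$t{\left(n \right)} = - \frac{1}{n}$ ($t{\left(n \right)} = \frac{\frac{2}{n} - \frac{5}{n}}{3} = \frac{\left(-3\right) \frac{1}{n}}{3} = - \frac{1}{n}$)
$Q = \frac{6}{5}$ ($Q = 1 - \frac{1}{-5} = 1 - - \frac{1}{5} = 1 + \frac{1}{5} = \frac{6}{5} \approx 1.2$)
$16 \left(-2\right) \left(Q - 2\right)^{2} = 16 \left(-2\right) \left(\frac{6}{5} - 2\right)^{2} = - 32 \left(- \frac{4}{5}\right)^{2} = \left(-32\right) \frac{16}{25} = - \frac{512}{25}$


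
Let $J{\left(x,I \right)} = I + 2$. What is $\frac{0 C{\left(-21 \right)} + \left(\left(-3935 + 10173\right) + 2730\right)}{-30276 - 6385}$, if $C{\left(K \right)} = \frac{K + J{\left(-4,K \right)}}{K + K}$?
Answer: $- \frac{8968}{36661} \approx -0.24462$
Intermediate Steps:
$J{\left(x,I \right)} = 2 + I$
$C{\left(K \right)} = \frac{2 + 2 K}{2 K}$ ($C{\left(K \right)} = \frac{K + \left(2 + K\right)}{K + K} = \frac{2 + 2 K}{2 K}$)
$\frac{0 C{\left(-21 \right)} + \left(\left(-3935 + 10173\right) + 2730\right)}{-30276 - 6385} = \frac{0 \frac{1 - 21}{-21} + \left(\left(-3935 + 10173\right) + 2730\right)}{-30276 - 6385} = \frac{0 \left(\left(- \frac{1}{21}\right) \left(-20\right)\right) + \left(6238 + 2730\right)}{-36661} = \left(0 \cdot \frac{20}{21} + 8968\right) \left(- \frac{1}{36661}\right) = \left(0 + 8968\right) \left(- \frac{1}{36661}\right) = 8968 \left(- \frac{1}{36661}\right) = - \frac{8968}{36661}$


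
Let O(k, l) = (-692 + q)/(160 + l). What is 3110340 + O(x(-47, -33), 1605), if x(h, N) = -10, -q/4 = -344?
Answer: 5489750784/1765 ≈ 3.1103e+6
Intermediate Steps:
q = 1376 (q = -4*(-344) = 1376)
O(k, l) = 684/(160 + l) (O(k, l) = (-692 + 1376)/(160 + l) = 684/(160 + l))
3110340 + O(x(-47, -33), 1605) = 3110340 + 684/(160 + 1605) = 3110340 + 684/1765 = 5489750784/1765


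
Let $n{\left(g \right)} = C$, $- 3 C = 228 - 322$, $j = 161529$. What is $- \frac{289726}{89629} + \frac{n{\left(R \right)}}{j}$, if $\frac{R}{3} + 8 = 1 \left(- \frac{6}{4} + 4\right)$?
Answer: $- \frac{140389028036}{43433048223} \approx -3.2323$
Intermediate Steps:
$C = \frac{94}{3}$ ($C = - \frac{228 - 322}{3} = \left(- \frac{1}{3}\right) \left(-94\right) = \frac{94}{3} \approx 31.333$)
$R = - \frac{33}{2}$ ($R = -24 + 3 \cdot 1 \left(- \frac{6}{4} + 4\right) = -24 + 3 \cdot 1 \left(\left(-6\right) \frac{1}{4} + 4\right) = -24 + 3 \cdot 1 \left(- \frac{3}{2} + 4\right) = -24 + 3 \cdot 1 \cdot \frac{5}{2} = -24 + 3 \cdot \frac{5}{2} = -24 + \frac{15}{2} = - \frac{33}{2} \approx -16.5$)
$n{\left(g \right)} = \frac{94}{3}$
$- \frac{289726}{89629} + \frac{n{\left(R \right)}}{j} = - \frac{289726}{89629} + \frac{94}{3 \cdot 161529} = \left(-289726\right) \frac{1}{89629} + \frac{94}{3} \cdot \frac{1}{161529} = - \frac{289726}{89629} + \frac{94}{484587} = - \frac{140389028036}{43433048223}$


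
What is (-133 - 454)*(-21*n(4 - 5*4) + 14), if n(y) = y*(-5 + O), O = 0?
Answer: 977942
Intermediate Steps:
n(y) = -5*y (n(y) = y*(-5 + 0) = y*(-5) = -5*y)
(-133 - 454)*(-21*n(4 - 5*4) + 14) = (-133 - 454)*(-(-105)*(4 - 5*4) + 14) = -587*(-(-105)*(4 - 20) + 14) = -587*(-(-105)*(-16) + 14) = -587*(-21*80 + 14) = -587*(-1680 + 14) = -587*(-1666) = 977942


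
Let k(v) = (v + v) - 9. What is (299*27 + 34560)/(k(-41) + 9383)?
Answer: 42633/9292 ≈ 4.5881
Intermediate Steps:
k(v) = -9 + 2*v (k(v) = 2*v - 9 = -9 + 2*v)
(299*27 + 34560)/(k(-41) + 9383) = (299*27 + 34560)/((-9 + 2*(-41)) + 9383) = (8073 + 34560)/((-9 - 82) + 9383) = 42633/(-91 + 9383) = 42633/9292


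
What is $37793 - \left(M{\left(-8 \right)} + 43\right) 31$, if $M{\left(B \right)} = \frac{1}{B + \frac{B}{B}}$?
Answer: $\frac{255251}{7} \approx 36464.0$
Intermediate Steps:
$M{\left(B \right)} = \frac{1}{1 + B}$ ($M{\left(B \right)} = \frac{1}{B + 1} = \frac{1}{1 + B}$)
$37793 - \left(M{\left(-8 \right)} + 43\right) 31 = 37793 - \left(\frac{1}{1 - 8} + 43\right) 31 = 37793 - \left(\frac{1}{-7} + 43\right) 31 = 37793 - \left(- \frac{1}{7} + 43\right) 31 = 37793 - \frac{300}{7} \cdot 31 = 37793 - \frac{9300}{7} = \frac{255251}{7}$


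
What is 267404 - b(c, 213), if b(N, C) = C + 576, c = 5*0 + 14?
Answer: 266615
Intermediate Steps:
c = 14 (c = 0 + 14 = 14)
b(N, C) = 576 + C
267404 - b(c, 213) = 267404 - (576 + 213) = 267404 - 1*789 = 267404 - 789 = 266615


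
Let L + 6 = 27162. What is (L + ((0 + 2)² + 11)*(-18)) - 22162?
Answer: 4724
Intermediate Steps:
L = 27156 (L = -6 + 27162 = 27156)
(L + ((0 + 2)² + 11)*(-18)) - 22162 = (27156 + ((0 + 2)² + 11)*(-18)) - 22162 = (27156 + (2² + 11)*(-18)) - 22162 = (27156 + (4 + 11)*(-18)) - 22162 = (27156 + 15*(-18)) - 22162 = (27156 - 270) - 22162 = 26886 - 22162 = 4724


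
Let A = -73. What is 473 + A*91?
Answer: -6170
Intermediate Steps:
473 + A*91 = 473 - 73*91 = 473 - 6643 = -6170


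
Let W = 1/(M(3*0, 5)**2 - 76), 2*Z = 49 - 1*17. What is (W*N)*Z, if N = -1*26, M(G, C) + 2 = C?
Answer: 416/67 ≈ 6.2090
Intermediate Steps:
M(G, C) = -2 + C
N = -26
Z = 16 (Z = (49 - 1*17)/2 = (49 - 17)/2 = (1/2)*32 = 16)
W = -1/67 (W = 1/((-2 + 5)**2 - 76) = 1/(3**2 - 76) = 1/(9 - 76) = 1/(-67) = -1/67 ≈ -0.014925)
(W*N)*Z = -1/67*(-26)*16 = (26/67)*16 = 416/67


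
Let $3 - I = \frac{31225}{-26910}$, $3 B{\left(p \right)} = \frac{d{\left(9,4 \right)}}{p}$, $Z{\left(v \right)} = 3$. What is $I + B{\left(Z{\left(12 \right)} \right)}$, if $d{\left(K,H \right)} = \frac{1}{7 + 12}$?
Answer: $\frac{142009}{34086} \approx 4.1662$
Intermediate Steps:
$d{\left(K,H \right)} = \frac{1}{19}$
$B{\left(p \right)} = \frac{1}{57 p}$ ($B{\left(p \right)} = \frac{\frac{1}{19} \frac{1}{p}}{3} = \frac{1}{57 p}$)
$I = \frac{22391}{5382}$ ($I = 3 - \frac{31225}{-26910} = 3 - 31225 \left(- \frac{1}{26910}\right) = 3 - - \frac{6245}{5382} = 3 + \frac{6245}{5382} = \frac{22391}{5382} \approx 4.1603$)
$I + B{\left(Z{\left(12 \right)} \right)} = \frac{22391}{5382} + \frac{1}{57 \cdot 3} = \frac{22391}{5382} + \frac{1}{57} \cdot \frac{1}{3} = \frac{22391}{5382} + \frac{1}{171} = \frac{142009}{34086}$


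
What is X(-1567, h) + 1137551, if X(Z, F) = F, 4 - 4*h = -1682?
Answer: 2275945/2 ≈ 1.1380e+6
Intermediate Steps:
h = 843/2 (h = 1 - ¼*(-1682) = 1 + 841/2 = 843/2 ≈ 421.50)
X(-1567, h) + 1137551 = 843/2 + 1137551 = 2275945/2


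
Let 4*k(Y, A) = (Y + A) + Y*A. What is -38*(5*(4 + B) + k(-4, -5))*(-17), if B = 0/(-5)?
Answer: 29393/2 ≈ 14697.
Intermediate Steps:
B = 0 (B = 0*(-1/5) = 0)
k(Y, A) = A/4 + Y/4 + A*Y/4 (k(Y, A) = ((Y + A) + Y*A)/4 = ((A + Y) + A*Y)/4 = (A + Y + A*Y)/4 = A/4 + Y/4 + A*Y/4)
-38*(5*(4 + B) + k(-4, -5))*(-17) = -38*(5*(4 + 0) + ((1/4)*(-5) + (1/4)*(-4) + (1/4)*(-5)*(-4)))*(-17) = -38*(5*4 + (-5/4 - 1 + 5))*(-17) = -38*(20 + 11/4)*(-17) = -38*91/4*(-17) = -1729/2*(-17) = 29393/2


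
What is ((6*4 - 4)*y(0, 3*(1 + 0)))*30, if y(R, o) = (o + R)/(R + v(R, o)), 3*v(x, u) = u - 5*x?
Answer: 1800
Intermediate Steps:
v(x, u) = -5*x/3 + u/3 (v(x, u) = (u - 5*x)/3 = -5*x/3 + u/3)
y(R, o) = (R + o)/(-2*R/3 + o/3) (y(R, o) = (o + R)/(R + (-5*R/3 + o/3)) = (R + o)/(-2*R/3 + o/3))
((6*4 - 4)*y(0, 3*(1 + 0)))*30 = ((6*4 - 4)*(3*(0 + 3*(1 + 0))/(3*(1 + 0) - 2*0)))*30 = ((24 - 4)*(3*(0 + 3*1)/(3*1 + 0)))*30 = (20*(3*(0 + 3)/(3 + 0)))*30 = (20*(3*3/3))*30 = (20*(3*(1/3)*3))*30 = (20*3)*30 = 60*30 = 1800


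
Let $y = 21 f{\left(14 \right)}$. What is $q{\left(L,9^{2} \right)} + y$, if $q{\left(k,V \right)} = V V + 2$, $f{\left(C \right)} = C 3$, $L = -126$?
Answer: $7445$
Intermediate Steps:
$f{\left(C \right)} = 3 C$
$q{\left(k,V \right)} = 2 + V^{2}$ ($q{\left(k,V \right)} = V^{2} + 2 = 2 + V^{2}$)
$y = 882$ ($y = 21 \cdot 3 \cdot 14 = 21 \cdot 42 = 882$)
$q{\left(L,9^{2} \right)} + y = \left(2 + \left(9^{2}\right)^{2}\right) + 882 = \left(2 + 81^{2}\right) + 882 = \left(2 + 6561\right) + 882 = 6563 + 882 = 7445$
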